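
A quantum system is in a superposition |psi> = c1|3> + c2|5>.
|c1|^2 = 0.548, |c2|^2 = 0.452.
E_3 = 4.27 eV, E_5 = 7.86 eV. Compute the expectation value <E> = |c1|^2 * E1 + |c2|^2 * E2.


<E> = |c1|^2 * E1 + |c2|^2 * E2
= 0.548 * 4.27 + 0.452 * 7.86
= 2.34 + 3.5527
= 5.8927 eV

5.8927


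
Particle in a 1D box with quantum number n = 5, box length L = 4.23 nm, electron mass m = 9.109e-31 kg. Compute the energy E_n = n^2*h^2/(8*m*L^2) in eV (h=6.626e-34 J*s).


E = n^2 * h^2 / (8 * m * L^2)
= 5^2 * (6.626e-34)^2 / (8 * 9.109e-31 * (4.23e-9)^2)
= 25 * 4.3904e-67 / (8 * 9.109e-31 * 1.7893e-17)
= 8.4179e-20 J
= 0.5255 eV

0.5255


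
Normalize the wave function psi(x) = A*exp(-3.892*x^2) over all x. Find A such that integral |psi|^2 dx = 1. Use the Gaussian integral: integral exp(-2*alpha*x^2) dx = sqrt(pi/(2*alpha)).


integral |psi|^2 dx = A^2 * sqrt(pi/(2*alpha)) = 1
A^2 = sqrt(2*alpha/pi)
= sqrt(2 * 3.892 / pi)
= 1.574079
A = sqrt(1.574079)
= 1.2546

1.2546


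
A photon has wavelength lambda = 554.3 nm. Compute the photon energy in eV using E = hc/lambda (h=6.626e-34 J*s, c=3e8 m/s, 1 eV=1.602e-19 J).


E = hc / lambda
= (6.626e-34)(3e8) / (554.3e-9)
= 1.9878e-25 / 5.5430e-07
= 3.5861e-19 J
Converting to eV: 3.5861e-19 / 1.602e-19
= 2.2385 eV

2.2385


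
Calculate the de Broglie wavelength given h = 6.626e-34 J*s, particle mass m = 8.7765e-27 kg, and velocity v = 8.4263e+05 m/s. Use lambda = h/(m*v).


lambda = h / (m * v)
= 6.626e-34 / (8.7765e-27 * 8.4263e+05)
= 6.626e-34 / 7.3953e-21
= 8.9597e-14 m

8.9597e-14


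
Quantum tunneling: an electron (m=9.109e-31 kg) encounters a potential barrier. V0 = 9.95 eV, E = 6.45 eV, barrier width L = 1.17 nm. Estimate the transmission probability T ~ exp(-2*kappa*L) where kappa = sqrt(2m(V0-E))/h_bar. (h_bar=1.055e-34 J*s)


V0 - E = 3.5 eV = 5.6070e-19 J
kappa = sqrt(2 * m * (V0-E)) / h_bar
= sqrt(2 * 9.109e-31 * 5.6070e-19) / 1.055e-34
= 9.5799e+09 /m
2*kappa*L = 2 * 9.5799e+09 * 1.17e-9
= 22.4171
T = exp(-22.4171) = 1.838172e-10

1.838172e-10


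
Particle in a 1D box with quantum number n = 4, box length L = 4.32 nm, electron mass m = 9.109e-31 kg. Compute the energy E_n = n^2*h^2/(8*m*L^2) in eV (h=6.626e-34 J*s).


E = n^2 * h^2 / (8 * m * L^2)
= 4^2 * (6.626e-34)^2 / (8 * 9.109e-31 * (4.32e-9)^2)
= 16 * 4.3904e-67 / (8 * 9.109e-31 * 1.8662e-17)
= 5.1653e-20 J
= 0.3224 eV

0.3224


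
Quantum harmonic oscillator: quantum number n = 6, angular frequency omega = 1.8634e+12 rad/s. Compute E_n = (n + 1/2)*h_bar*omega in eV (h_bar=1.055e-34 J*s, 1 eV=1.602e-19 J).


E = (n + 1/2) * h_bar * omega
= (6 + 0.5) * 1.055e-34 * 1.8634e+12
= 6.5 * 1.9659e-22
= 1.2778e-21 J
= 0.008 eV

0.008


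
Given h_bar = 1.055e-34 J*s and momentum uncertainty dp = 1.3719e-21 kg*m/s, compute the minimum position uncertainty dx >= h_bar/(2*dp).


dx = h_bar / (2 * dp)
= 1.055e-34 / (2 * 1.3719e-21)
= 1.055e-34 / 2.7438e-21
= 3.8450e-14 m

3.8450e-14


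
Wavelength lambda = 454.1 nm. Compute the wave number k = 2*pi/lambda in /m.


k = 2 * pi / lambda
= 6.2832 / (454.1e-9)
= 6.2832 / 4.5410e-07
= 1.3837e+07 /m

1.3837e+07


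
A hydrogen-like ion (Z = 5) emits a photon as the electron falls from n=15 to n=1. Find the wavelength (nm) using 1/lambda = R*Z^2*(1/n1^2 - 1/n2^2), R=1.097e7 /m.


1/lambda = R * Z^2 * (1/n1^2 - 1/n2^2)
= 1.097e7 * 5^2 * (1/1^2 - 1/15^2)
= 1.097e7 * 25 * (1.0 - 0.004444)
= 2.7303e+08 /m
lambda = 1 / 2.7303e+08
= 3.6626 nm

3.6626


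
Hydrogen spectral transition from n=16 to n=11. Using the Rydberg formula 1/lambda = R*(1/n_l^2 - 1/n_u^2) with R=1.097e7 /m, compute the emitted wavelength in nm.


1/lambda = R * (1/n_l^2 - 1/n_u^2)
= 1.097e7 * (1/11^2 - 1/16^2)
= 1.097e7 * (0.008264 - 0.003906)
= 1.097e7 * 0.004358
= 4.7810e+04 /m
lambda = 1 / 4.7810e+04 = 20916.3037 nm

20916.3037


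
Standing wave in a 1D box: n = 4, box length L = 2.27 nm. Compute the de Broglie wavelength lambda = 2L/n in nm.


lambda = 2L / n
= 2 * 2.27 / 4
= 4.54 / 4
= 1.135 nm

1.135


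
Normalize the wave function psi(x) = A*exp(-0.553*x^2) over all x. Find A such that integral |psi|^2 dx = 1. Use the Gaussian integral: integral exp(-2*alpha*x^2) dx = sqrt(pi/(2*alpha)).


integral |psi|^2 dx = A^2 * sqrt(pi/(2*alpha)) = 1
A^2 = sqrt(2*alpha/pi)
= sqrt(2 * 0.553 / pi)
= 0.593339
A = sqrt(0.593339)
= 0.7703

0.7703


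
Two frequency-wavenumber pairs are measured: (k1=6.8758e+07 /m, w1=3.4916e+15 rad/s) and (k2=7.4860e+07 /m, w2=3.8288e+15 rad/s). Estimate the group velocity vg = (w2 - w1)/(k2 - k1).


vg = (w2 - w1) / (k2 - k1)
= (3.8288e+15 - 3.4916e+15) / (7.4860e+07 - 6.8758e+07)
= 3.3720e+14 / 6.1020e+06
= 5.5261e+07 m/s

5.5261e+07


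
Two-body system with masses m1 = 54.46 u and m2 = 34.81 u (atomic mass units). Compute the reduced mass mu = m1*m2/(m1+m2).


mu = m1 * m2 / (m1 + m2)
= 54.46 * 34.81 / (54.46 + 34.81)
= 1895.7526 / 89.27
= 21.2362 u

21.2362


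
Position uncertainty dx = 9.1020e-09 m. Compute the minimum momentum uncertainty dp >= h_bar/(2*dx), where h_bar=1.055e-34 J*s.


dp = h_bar / (2 * dx)
= 1.055e-34 / (2 * 9.1020e-09)
= 1.055e-34 / 1.8204e-08
= 5.7954e-27 kg*m/s

5.7954e-27


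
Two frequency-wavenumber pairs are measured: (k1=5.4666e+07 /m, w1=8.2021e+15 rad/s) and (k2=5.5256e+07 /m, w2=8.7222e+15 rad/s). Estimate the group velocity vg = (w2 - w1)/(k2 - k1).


vg = (w2 - w1) / (k2 - k1)
= (8.7222e+15 - 8.2021e+15) / (5.5256e+07 - 5.4666e+07)
= 5.2010e+14 / 5.9000e+05
= 8.8153e+08 m/s

8.8153e+08


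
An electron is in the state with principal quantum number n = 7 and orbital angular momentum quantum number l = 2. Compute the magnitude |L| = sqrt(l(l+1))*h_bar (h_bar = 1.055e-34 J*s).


L = sqrt(l*(l+1)) * h_bar
= sqrt(2 * 3) * 1.055e-34
= sqrt(6) * 1.055e-34
= 2.4495 * 1.055e-34
= 2.5842e-34 J*s

2.5842e-34


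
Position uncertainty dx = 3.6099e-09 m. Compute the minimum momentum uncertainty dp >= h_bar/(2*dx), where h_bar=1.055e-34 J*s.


dp = h_bar / (2 * dx)
= 1.055e-34 / (2 * 3.6099e-09)
= 1.055e-34 / 7.2198e-09
= 1.4613e-26 kg*m/s

1.4613e-26


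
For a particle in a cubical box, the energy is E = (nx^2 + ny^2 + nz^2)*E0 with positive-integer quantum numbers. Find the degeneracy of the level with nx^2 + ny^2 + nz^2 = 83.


Enumerate all (nx, ny, nz) with nx^2 + ny^2 + nz^2 = 83:
(1,1,9)
(1,9,1)
(3,5,7)
(3,7,5)
(5,3,7)
(5,7,3)
(7,3,5)
(7,5,3)
(9,1,1)
Total degeneracy = 9

9


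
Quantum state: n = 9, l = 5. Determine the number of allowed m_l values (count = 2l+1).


m_l ranges from -l to +l in integer steps
So m_l goes from -5 to +5
Count = 2l + 1 = 2*5 + 1
= 11

11


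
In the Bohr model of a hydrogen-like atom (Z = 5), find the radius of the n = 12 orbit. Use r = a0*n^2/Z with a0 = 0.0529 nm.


r = a0 * n^2 / Z
= 0.0529 * 12^2 / 5
= 0.0529 * 144 / 5
= 1.5235 nm

1.5235


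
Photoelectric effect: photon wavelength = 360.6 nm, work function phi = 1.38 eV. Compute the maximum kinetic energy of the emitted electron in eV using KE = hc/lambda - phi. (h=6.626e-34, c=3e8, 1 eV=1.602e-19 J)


E_photon = hc / lambda
= (6.626e-34)(3e8) / (360.6e-9)
= 5.5125e-19 J
= 3.441 eV
KE = E_photon - phi
= 3.441 - 1.38
= 2.061 eV

2.061


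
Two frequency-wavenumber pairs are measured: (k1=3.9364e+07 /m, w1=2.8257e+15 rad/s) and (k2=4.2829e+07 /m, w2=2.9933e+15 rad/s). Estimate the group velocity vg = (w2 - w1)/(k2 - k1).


vg = (w2 - w1) / (k2 - k1)
= (2.9933e+15 - 2.8257e+15) / (4.2829e+07 - 3.9364e+07)
= 1.6760e+14 / 3.4650e+06
= 4.8369e+07 m/s

4.8369e+07


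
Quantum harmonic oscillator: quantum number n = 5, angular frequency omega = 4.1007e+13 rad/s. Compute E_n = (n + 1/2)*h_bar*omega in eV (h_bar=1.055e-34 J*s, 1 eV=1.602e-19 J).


E = (n + 1/2) * h_bar * omega
= (5 + 0.5) * 1.055e-34 * 4.1007e+13
= 5.5 * 4.3262e-21
= 2.3794e-20 J
= 0.1485 eV

0.1485


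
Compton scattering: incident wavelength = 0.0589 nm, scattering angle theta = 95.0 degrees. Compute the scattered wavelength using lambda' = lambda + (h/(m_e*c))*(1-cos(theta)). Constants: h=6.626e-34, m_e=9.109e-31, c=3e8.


Compton wavelength: h/(m_e*c) = 2.4247e-12 m
d_lambda = 2.4247e-12 * (1 - cos(95.0 deg))
= 2.4247e-12 * 1.087156
= 2.6360e-12 m = 0.002636 nm
lambda' = 0.0589 + 0.002636
= 0.061536 nm

0.061536


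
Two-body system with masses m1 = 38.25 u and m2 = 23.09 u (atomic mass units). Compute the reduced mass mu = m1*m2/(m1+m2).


mu = m1 * m2 / (m1 + m2)
= 38.25 * 23.09 / (38.25 + 23.09)
= 883.1925 / 61.34
= 14.3983 u

14.3983


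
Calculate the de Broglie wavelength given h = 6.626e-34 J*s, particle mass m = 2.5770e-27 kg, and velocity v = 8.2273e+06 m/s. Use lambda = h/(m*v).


lambda = h / (m * v)
= 6.626e-34 / (2.5770e-27 * 8.2273e+06)
= 6.626e-34 / 2.1202e-20
= 3.1252e-14 m

3.1252e-14


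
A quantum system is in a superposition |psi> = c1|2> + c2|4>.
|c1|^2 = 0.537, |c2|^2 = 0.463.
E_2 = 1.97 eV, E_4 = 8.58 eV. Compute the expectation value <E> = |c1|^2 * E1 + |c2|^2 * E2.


<E> = |c1|^2 * E1 + |c2|^2 * E2
= 0.537 * 1.97 + 0.463 * 8.58
= 1.0579 + 3.9725
= 5.0304 eV

5.0304


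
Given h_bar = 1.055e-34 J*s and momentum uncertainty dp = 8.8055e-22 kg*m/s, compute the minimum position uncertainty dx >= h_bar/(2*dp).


dx = h_bar / (2 * dp)
= 1.055e-34 / (2 * 8.8055e-22)
= 1.055e-34 / 1.7611e-21
= 5.9906e-14 m

5.9906e-14


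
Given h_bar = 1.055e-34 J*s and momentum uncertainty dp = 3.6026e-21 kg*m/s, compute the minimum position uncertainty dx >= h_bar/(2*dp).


dx = h_bar / (2 * dp)
= 1.055e-34 / (2 * 3.6026e-21)
= 1.055e-34 / 7.2052e-21
= 1.4642e-14 m

1.4642e-14


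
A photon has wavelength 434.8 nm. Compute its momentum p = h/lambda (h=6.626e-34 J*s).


p = h / lambda
= 6.626e-34 / (434.8e-9)
= 6.626e-34 / 4.3480e-07
= 1.5239e-27 kg*m/s

1.5239e-27


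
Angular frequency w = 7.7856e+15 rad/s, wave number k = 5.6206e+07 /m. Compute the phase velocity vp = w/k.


vp = w / k
= 7.7856e+15 / 5.6206e+07
= 1.3852e+08 m/s

1.3852e+08


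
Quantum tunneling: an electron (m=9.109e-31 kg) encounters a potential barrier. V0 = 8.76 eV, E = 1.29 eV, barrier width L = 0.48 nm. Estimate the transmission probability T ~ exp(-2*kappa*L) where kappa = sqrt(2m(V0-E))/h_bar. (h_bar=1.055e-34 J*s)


V0 - E = 7.47 eV = 1.1967e-18 J
kappa = sqrt(2 * m * (V0-E)) / h_bar
= sqrt(2 * 9.109e-31 * 1.1967e-18) / 1.055e-34
= 1.3996e+10 /m
2*kappa*L = 2 * 1.3996e+10 * 0.48e-9
= 13.4357
T = exp(-13.4357) = 1.461990e-06

1.461990e-06


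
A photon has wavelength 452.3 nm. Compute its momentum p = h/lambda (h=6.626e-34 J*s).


p = h / lambda
= 6.626e-34 / (452.3e-9)
= 6.626e-34 / 4.5230e-07
= 1.4650e-27 kg*m/s

1.4650e-27


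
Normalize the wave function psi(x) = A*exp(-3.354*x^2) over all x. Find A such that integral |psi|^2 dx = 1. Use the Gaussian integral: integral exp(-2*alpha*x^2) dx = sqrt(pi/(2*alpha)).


integral |psi|^2 dx = A^2 * sqrt(pi/(2*alpha)) = 1
A^2 = sqrt(2*alpha/pi)
= sqrt(2 * 3.354 / pi)
= 1.46124
A = sqrt(1.46124)
= 1.2088

1.2088


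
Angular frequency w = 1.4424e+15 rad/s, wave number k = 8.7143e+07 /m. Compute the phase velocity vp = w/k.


vp = w / k
= 1.4424e+15 / 8.7143e+07
= 1.6552e+07 m/s

1.6552e+07


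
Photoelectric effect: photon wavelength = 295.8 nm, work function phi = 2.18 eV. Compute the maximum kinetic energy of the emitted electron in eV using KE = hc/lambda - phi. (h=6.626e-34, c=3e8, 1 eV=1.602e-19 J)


E_photon = hc / lambda
= (6.626e-34)(3e8) / (295.8e-9)
= 6.7201e-19 J
= 4.1948 eV
KE = E_photon - phi
= 4.1948 - 2.18
= 2.0148 eV

2.0148


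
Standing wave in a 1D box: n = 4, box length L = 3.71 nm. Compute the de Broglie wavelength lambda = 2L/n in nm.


lambda = 2L / n
= 2 * 3.71 / 4
= 7.42 / 4
= 1.855 nm

1.855


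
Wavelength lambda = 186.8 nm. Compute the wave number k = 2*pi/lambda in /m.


k = 2 * pi / lambda
= 6.2832 / (186.8e-9)
= 6.2832 / 1.8680e-07
= 3.3636e+07 /m

3.3636e+07


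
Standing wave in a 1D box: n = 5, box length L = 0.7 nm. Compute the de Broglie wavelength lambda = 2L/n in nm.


lambda = 2L / n
= 2 * 0.7 / 5
= 1.4 / 5
= 0.28 nm

0.28


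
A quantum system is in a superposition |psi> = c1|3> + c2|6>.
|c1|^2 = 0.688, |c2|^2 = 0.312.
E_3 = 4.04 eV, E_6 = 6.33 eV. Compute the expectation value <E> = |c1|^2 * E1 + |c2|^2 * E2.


<E> = |c1|^2 * E1 + |c2|^2 * E2
= 0.688 * 4.04 + 0.312 * 6.33
= 2.7795 + 1.975
= 4.7545 eV

4.7545


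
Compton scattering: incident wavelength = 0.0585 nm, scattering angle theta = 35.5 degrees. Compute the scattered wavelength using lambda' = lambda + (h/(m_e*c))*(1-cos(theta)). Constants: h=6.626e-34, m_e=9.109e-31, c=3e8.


Compton wavelength: h/(m_e*c) = 2.4247e-12 m
d_lambda = 2.4247e-12 * (1 - cos(35.5 deg))
= 2.4247e-12 * 0.185884
= 4.5072e-13 m = 0.000451 nm
lambda' = 0.0585 + 0.000451
= 0.058951 nm

0.058951


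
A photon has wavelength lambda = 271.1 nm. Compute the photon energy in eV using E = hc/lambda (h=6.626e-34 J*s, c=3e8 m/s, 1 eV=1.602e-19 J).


E = hc / lambda
= (6.626e-34)(3e8) / (271.1e-9)
= 1.9878e-25 / 2.7110e-07
= 7.3323e-19 J
Converting to eV: 7.3323e-19 / 1.602e-19
= 4.577 eV

4.577


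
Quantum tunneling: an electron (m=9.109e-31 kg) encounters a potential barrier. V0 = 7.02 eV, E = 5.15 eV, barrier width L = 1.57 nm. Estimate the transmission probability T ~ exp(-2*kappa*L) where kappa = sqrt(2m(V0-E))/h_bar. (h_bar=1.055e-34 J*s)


V0 - E = 1.87 eV = 2.9957e-19 J
kappa = sqrt(2 * m * (V0-E)) / h_bar
= sqrt(2 * 9.109e-31 * 2.9957e-19) / 1.055e-34
= 7.0024e+09 /m
2*kappa*L = 2 * 7.0024e+09 * 1.57e-9
= 21.9877
T = exp(-21.9877) = 2.824020e-10

2.824020e-10


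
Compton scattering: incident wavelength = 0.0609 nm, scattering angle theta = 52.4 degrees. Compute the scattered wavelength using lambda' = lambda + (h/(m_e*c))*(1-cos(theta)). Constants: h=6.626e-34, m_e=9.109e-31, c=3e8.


Compton wavelength: h/(m_e*c) = 2.4247e-12 m
d_lambda = 2.4247e-12 * (1 - cos(52.4 deg))
= 2.4247e-12 * 0.389855
= 9.4528e-13 m = 0.000945 nm
lambda' = 0.0609 + 0.000945
= 0.061845 nm

0.061845


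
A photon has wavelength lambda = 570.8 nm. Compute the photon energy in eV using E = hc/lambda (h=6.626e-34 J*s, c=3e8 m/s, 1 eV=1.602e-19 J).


E = hc / lambda
= (6.626e-34)(3e8) / (570.8e-9)
= 1.9878e-25 / 5.7080e-07
= 3.4825e-19 J
Converting to eV: 3.4825e-19 / 1.602e-19
= 2.1738 eV

2.1738


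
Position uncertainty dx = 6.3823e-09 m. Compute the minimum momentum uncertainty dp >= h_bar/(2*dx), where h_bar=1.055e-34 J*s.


dp = h_bar / (2 * dx)
= 1.055e-34 / (2 * 6.3823e-09)
= 1.055e-34 / 1.2765e-08
= 8.2650e-27 kg*m/s

8.2650e-27


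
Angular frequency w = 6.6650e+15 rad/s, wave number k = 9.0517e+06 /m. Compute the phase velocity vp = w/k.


vp = w / k
= 6.6650e+15 / 9.0517e+06
= 7.3633e+08 m/s

7.3633e+08


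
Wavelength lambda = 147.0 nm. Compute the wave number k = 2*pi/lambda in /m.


k = 2 * pi / lambda
= 6.2832 / (147.0e-9)
= 6.2832 / 1.4700e-07
= 4.2743e+07 /m

4.2743e+07


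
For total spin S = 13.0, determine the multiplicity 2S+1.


Spin multiplicity = 2S + 1
= 2 * 13.0 + 1
= 26.0 + 1
= 27

27


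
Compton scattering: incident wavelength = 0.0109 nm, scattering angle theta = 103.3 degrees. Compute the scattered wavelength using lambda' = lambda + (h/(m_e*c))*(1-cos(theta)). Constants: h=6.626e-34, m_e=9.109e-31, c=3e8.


Compton wavelength: h/(m_e*c) = 2.4247e-12 m
d_lambda = 2.4247e-12 * (1 - cos(103.3 deg))
= 2.4247e-12 * 1.23005
= 2.9825e-12 m = 0.002983 nm
lambda' = 0.0109 + 0.002983
= 0.013883 nm

0.013883


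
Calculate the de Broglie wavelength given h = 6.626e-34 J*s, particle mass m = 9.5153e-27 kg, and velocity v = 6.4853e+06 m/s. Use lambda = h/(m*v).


lambda = h / (m * v)
= 6.626e-34 / (9.5153e-27 * 6.4853e+06)
= 6.626e-34 / 6.1710e-20
= 1.0737e-14 m

1.0737e-14


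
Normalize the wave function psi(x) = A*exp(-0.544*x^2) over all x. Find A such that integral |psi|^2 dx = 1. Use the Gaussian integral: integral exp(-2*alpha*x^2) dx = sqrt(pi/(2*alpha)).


integral |psi|^2 dx = A^2 * sqrt(pi/(2*alpha)) = 1
A^2 = sqrt(2*alpha/pi)
= sqrt(2 * 0.544 / pi)
= 0.588491
A = sqrt(0.588491)
= 0.7671

0.7671


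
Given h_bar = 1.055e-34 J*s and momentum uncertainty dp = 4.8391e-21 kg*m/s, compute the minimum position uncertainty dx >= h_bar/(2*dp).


dx = h_bar / (2 * dp)
= 1.055e-34 / (2 * 4.8391e-21)
= 1.055e-34 / 9.6782e-21
= 1.0901e-14 m

1.0901e-14


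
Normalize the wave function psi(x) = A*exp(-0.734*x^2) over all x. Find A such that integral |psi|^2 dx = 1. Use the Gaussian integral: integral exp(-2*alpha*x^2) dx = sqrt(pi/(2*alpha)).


integral |psi|^2 dx = A^2 * sqrt(pi/(2*alpha)) = 1
A^2 = sqrt(2*alpha/pi)
= sqrt(2 * 0.734 / pi)
= 0.683578
A = sqrt(0.683578)
= 0.8268

0.8268


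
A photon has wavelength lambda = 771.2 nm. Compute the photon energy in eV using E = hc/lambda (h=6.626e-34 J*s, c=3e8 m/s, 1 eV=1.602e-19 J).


E = hc / lambda
= (6.626e-34)(3e8) / (771.2e-9)
= 1.9878e-25 / 7.7120e-07
= 2.5775e-19 J
Converting to eV: 2.5775e-19 / 1.602e-19
= 1.609 eV

1.609


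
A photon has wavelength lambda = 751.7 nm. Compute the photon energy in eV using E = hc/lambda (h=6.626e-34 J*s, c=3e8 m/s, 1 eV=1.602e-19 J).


E = hc / lambda
= (6.626e-34)(3e8) / (751.7e-9)
= 1.9878e-25 / 7.5170e-07
= 2.6444e-19 J
Converting to eV: 2.6444e-19 / 1.602e-19
= 1.6507 eV

1.6507


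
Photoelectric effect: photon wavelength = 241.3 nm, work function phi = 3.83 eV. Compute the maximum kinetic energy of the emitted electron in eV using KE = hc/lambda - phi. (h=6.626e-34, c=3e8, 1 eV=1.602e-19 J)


E_photon = hc / lambda
= (6.626e-34)(3e8) / (241.3e-9)
= 8.2379e-19 J
= 5.1422 eV
KE = E_photon - phi
= 5.1422 - 3.83
= 1.3122 eV

1.3122


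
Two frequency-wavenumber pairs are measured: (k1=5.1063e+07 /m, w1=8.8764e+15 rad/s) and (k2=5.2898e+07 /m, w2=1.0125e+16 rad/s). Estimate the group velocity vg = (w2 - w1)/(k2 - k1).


vg = (w2 - w1) / (k2 - k1)
= (1.0125e+16 - 8.8764e+15) / (5.2898e+07 - 5.1063e+07)
= 1.2486e+15 / 1.8350e+06
= 6.8044e+08 m/s

6.8044e+08


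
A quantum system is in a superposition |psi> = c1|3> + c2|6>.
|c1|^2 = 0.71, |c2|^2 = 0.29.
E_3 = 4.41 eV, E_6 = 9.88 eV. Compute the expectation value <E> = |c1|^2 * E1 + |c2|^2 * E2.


<E> = |c1|^2 * E1 + |c2|^2 * E2
= 0.71 * 4.41 + 0.29 * 9.88
= 3.1311 + 2.8652
= 5.9963 eV

5.9963


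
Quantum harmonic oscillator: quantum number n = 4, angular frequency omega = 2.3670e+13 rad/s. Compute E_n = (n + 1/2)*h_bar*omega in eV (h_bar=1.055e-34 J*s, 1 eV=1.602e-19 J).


E = (n + 1/2) * h_bar * omega
= (4 + 0.5) * 1.055e-34 * 2.3670e+13
= 4.5 * 2.4972e-21
= 1.1237e-20 J
= 0.0701 eV

0.0701


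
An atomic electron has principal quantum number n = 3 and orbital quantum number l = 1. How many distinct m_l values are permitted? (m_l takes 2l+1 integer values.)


m_l ranges from -l to +l in integer steps
So m_l goes from -1 to +1
Count = 2l + 1 = 2*1 + 1
= 3

3


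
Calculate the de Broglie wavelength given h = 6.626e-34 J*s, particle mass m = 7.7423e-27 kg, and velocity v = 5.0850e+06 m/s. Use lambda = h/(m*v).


lambda = h / (m * v)
= 6.626e-34 / (7.7423e-27 * 5.0850e+06)
= 6.626e-34 / 3.9370e-20
= 1.6830e-14 m

1.6830e-14


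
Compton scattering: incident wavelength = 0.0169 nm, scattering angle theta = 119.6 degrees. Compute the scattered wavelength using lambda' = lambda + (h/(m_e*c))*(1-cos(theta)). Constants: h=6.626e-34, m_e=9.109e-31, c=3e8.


Compton wavelength: h/(m_e*c) = 2.4247e-12 m
d_lambda = 2.4247e-12 * (1 - cos(119.6 deg))
= 2.4247e-12 * 1.493942
= 3.6224e-12 m = 0.003622 nm
lambda' = 0.0169 + 0.003622
= 0.020522 nm

0.020522


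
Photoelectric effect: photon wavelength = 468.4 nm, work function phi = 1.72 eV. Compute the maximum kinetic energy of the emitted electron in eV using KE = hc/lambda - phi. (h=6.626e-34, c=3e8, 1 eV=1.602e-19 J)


E_photon = hc / lambda
= (6.626e-34)(3e8) / (468.4e-9)
= 4.2438e-19 J
= 2.6491 eV
KE = E_photon - phi
= 2.6491 - 1.72
= 0.9291 eV

0.9291


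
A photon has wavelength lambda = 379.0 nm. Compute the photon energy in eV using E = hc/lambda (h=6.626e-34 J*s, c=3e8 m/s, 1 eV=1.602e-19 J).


E = hc / lambda
= (6.626e-34)(3e8) / (379.0e-9)
= 1.9878e-25 / 3.7900e-07
= 5.2449e-19 J
Converting to eV: 5.2449e-19 / 1.602e-19
= 3.2739 eV

3.2739


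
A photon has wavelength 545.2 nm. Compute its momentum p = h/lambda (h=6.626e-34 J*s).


p = h / lambda
= 6.626e-34 / (545.2e-9)
= 6.626e-34 / 5.4520e-07
= 1.2153e-27 kg*m/s

1.2153e-27


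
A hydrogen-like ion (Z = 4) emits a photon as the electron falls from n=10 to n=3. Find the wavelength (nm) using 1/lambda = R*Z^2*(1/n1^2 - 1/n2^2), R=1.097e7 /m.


1/lambda = R * Z^2 * (1/n1^2 - 1/n2^2)
= 1.097e7 * 4^2 * (1/3^2 - 1/10^2)
= 1.097e7 * 16 * (0.111111 - 0.01)
= 1.7747e+07 /m
lambda = 1 / 1.7747e+07
= 56.3475 nm

56.3475


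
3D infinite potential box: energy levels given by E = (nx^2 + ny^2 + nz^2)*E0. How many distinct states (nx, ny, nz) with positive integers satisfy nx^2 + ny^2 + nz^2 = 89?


Enumerate all (nx, ny, nz) with nx^2 + ny^2 + nz^2 = 89:
(2,2,9)
(2,6,7)
(2,7,6)
(2,9,2)
(3,4,8)
(3,8,4)
(4,3,8)
(4,8,3)
(6,2,7)
(6,7,2)
(7,2,6)
(7,6,2)
(8,3,4)
(8,4,3)
(9,2,2)
Total degeneracy = 15

15


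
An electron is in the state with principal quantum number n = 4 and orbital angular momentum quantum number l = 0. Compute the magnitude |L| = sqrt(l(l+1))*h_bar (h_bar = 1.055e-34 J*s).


L = sqrt(l*(l+1)) * h_bar
= sqrt(0 * 1) * 1.055e-34
= sqrt(0) * 1.055e-34
= 0.0 * 1.055e-34
= 0.0000e+00 J*s

0.0000e+00


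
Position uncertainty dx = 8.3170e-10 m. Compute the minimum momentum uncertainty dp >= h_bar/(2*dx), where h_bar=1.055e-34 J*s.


dp = h_bar / (2 * dx)
= 1.055e-34 / (2 * 8.3170e-10)
= 1.055e-34 / 1.6634e-09
= 6.3424e-26 kg*m/s

6.3424e-26


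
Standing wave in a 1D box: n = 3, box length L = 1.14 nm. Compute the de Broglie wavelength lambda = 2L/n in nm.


lambda = 2L / n
= 2 * 1.14 / 3
= 2.28 / 3
= 0.76 nm

0.76


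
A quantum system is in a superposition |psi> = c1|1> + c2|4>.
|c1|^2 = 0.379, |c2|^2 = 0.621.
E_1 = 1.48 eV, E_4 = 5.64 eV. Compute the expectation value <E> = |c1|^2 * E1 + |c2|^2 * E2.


<E> = |c1|^2 * E1 + |c2|^2 * E2
= 0.379 * 1.48 + 0.621 * 5.64
= 0.5609 + 3.5024
= 4.0634 eV

4.0634


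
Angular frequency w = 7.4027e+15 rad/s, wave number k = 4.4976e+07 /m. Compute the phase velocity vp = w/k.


vp = w / k
= 7.4027e+15 / 4.4976e+07
= 1.6459e+08 m/s

1.6459e+08


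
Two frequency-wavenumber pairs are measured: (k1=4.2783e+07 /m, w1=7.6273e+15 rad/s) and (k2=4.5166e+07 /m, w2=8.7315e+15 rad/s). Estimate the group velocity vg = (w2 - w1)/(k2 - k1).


vg = (w2 - w1) / (k2 - k1)
= (8.7315e+15 - 7.6273e+15) / (4.5166e+07 - 4.2783e+07)
= 1.1042e+15 / 2.3830e+06
= 4.6337e+08 m/s

4.6337e+08


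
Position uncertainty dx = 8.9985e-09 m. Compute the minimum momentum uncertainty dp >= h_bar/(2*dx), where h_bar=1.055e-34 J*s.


dp = h_bar / (2 * dx)
= 1.055e-34 / (2 * 8.9985e-09)
= 1.055e-34 / 1.7997e-08
= 5.8621e-27 kg*m/s

5.8621e-27


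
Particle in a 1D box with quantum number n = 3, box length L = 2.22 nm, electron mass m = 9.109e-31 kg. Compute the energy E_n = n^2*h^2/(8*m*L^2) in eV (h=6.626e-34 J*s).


E = n^2 * h^2 / (8 * m * L^2)
= 3^2 * (6.626e-34)^2 / (8 * 9.109e-31 * (2.22e-9)^2)
= 9 * 4.3904e-67 / (8 * 9.109e-31 * 4.9284e-18)
= 1.1002e-19 J
= 0.6868 eV

0.6868


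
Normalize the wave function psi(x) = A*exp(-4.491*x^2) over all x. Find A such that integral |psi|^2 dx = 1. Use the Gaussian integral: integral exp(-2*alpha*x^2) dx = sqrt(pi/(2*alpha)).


integral |psi|^2 dx = A^2 * sqrt(pi/(2*alpha)) = 1
A^2 = sqrt(2*alpha/pi)
= sqrt(2 * 4.491 / pi)
= 1.690875
A = sqrt(1.690875)
= 1.3003

1.3003


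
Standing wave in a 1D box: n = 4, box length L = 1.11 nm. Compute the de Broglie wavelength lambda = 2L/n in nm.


lambda = 2L / n
= 2 * 1.11 / 4
= 2.22 / 4
= 0.555 nm

0.555


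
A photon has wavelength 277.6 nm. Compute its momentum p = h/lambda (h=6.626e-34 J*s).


p = h / lambda
= 6.626e-34 / (277.6e-9)
= 6.626e-34 / 2.7760e-07
= 2.3869e-27 kg*m/s

2.3869e-27


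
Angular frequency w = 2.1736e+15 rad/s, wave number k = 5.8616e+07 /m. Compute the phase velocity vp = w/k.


vp = w / k
= 2.1736e+15 / 5.8616e+07
= 3.7082e+07 m/s

3.7082e+07


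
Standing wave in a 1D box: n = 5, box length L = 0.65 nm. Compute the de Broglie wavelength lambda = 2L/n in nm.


lambda = 2L / n
= 2 * 0.65 / 5
= 1.3 / 5
= 0.26 nm

0.26


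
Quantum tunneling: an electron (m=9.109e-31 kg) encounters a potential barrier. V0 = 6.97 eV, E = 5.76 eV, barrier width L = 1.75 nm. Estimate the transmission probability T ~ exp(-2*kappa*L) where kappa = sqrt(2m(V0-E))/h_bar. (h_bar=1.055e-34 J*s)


V0 - E = 1.21 eV = 1.9384e-19 J
kappa = sqrt(2 * m * (V0-E)) / h_bar
= sqrt(2 * 9.109e-31 * 1.9384e-19) / 1.055e-34
= 5.6328e+09 /m
2*kappa*L = 2 * 5.6328e+09 * 1.75e-9
= 19.7147
T = exp(-19.7147) = 2.741703e-09

2.741703e-09


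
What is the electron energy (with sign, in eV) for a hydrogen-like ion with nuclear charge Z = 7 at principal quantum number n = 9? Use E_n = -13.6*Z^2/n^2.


E_n = -13.6 * Z^2 / n^2
= -13.6 * 7^2 / 9^2
= -13.6 * 49 / 81
= -8.2272 eV

-8.2272


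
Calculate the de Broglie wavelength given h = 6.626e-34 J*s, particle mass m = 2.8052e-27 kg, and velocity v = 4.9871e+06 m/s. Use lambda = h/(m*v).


lambda = h / (m * v)
= 6.626e-34 / (2.8052e-27 * 4.9871e+06)
= 6.626e-34 / 1.3990e-20
= 4.7363e-14 m

4.7363e-14


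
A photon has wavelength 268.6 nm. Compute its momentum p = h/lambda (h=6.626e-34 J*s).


p = h / lambda
= 6.626e-34 / (268.6e-9)
= 6.626e-34 / 2.6860e-07
= 2.4669e-27 kg*m/s

2.4669e-27


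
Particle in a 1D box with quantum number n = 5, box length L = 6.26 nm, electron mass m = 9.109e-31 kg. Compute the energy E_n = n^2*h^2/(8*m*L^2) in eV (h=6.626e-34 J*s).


E = n^2 * h^2 / (8 * m * L^2)
= 5^2 * (6.626e-34)^2 / (8 * 9.109e-31 * (6.26e-9)^2)
= 25 * 4.3904e-67 / (8 * 9.109e-31 * 3.9188e-17)
= 3.8436e-20 J
= 0.2399 eV

0.2399


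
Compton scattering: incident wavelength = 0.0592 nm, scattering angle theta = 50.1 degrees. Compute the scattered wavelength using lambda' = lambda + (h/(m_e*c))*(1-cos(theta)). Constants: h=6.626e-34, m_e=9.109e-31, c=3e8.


Compton wavelength: h/(m_e*c) = 2.4247e-12 m
d_lambda = 2.4247e-12 * (1 - cos(50.1 deg))
= 2.4247e-12 * 0.35855
= 8.6938e-13 m = 0.000869 nm
lambda' = 0.0592 + 0.000869
= 0.060069 nm

0.060069


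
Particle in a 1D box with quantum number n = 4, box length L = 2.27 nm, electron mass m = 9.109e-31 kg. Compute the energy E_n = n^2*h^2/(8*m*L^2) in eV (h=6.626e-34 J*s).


E = n^2 * h^2 / (8 * m * L^2)
= 4^2 * (6.626e-34)^2 / (8 * 9.109e-31 * (2.27e-9)^2)
= 16 * 4.3904e-67 / (8 * 9.109e-31 * 5.1529e-18)
= 1.8707e-19 J
= 1.1677 eV

1.1677


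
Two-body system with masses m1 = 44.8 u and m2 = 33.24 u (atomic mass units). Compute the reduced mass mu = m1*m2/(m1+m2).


mu = m1 * m2 / (m1 + m2)
= 44.8 * 33.24 / (44.8 + 33.24)
= 1489.152 / 78.04
= 19.0819 u

19.0819


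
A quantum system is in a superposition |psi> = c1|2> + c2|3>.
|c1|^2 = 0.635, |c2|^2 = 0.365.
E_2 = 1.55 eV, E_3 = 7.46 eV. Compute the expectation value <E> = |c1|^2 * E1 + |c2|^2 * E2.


<E> = |c1|^2 * E1 + |c2|^2 * E2
= 0.635 * 1.55 + 0.365 * 7.46
= 0.9843 + 2.7229
= 3.7072 eV

3.7072


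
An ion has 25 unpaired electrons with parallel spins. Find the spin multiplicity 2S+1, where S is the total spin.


Total spin S = N * (1/2) = 25 * 0.5 = 12.5
Spin multiplicity = 2S + 1
= 2 * 12.5 + 1
= 26

26


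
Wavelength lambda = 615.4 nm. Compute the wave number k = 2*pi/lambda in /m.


k = 2 * pi / lambda
= 6.2832 / (615.4e-9)
= 6.2832 / 6.1540e-07
= 1.0210e+07 /m

1.0210e+07


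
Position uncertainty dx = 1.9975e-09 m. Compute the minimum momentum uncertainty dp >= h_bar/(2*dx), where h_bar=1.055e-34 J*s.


dp = h_bar / (2 * dx)
= 1.055e-34 / (2 * 1.9975e-09)
= 1.055e-34 / 3.9950e-09
= 2.6408e-26 kg*m/s

2.6408e-26


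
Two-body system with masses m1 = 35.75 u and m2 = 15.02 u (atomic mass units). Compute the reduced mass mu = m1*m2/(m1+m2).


mu = m1 * m2 / (m1 + m2)
= 35.75 * 15.02 / (35.75 + 15.02)
= 536.965 / 50.77
= 10.5764 u

10.5764


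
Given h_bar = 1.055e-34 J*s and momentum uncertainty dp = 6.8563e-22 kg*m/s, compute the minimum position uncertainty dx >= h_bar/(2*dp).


dx = h_bar / (2 * dp)
= 1.055e-34 / (2 * 6.8563e-22)
= 1.055e-34 / 1.3713e-21
= 7.6937e-14 m

7.6937e-14


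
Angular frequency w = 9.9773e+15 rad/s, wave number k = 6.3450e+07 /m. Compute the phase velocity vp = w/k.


vp = w / k
= 9.9773e+15 / 6.3450e+07
= 1.5725e+08 m/s

1.5725e+08


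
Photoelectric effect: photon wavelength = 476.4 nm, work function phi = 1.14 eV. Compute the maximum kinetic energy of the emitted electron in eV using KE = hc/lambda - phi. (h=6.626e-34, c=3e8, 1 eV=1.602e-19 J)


E_photon = hc / lambda
= (6.626e-34)(3e8) / (476.4e-9)
= 4.1725e-19 J
= 2.6046 eV
KE = E_photon - phi
= 2.6046 - 1.14
= 1.4646 eV

1.4646


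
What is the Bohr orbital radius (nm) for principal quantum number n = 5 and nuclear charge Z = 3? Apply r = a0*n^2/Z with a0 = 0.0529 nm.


r = a0 * n^2 / Z
= 0.0529 * 5^2 / 3
= 0.0529 * 25 / 3
= 0.4408 nm

0.4408


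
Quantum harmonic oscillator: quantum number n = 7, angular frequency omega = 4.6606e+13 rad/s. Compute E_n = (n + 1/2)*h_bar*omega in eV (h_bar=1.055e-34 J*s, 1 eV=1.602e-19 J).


E = (n + 1/2) * h_bar * omega
= (7 + 0.5) * 1.055e-34 * 4.6606e+13
= 7.5 * 4.9169e-21
= 3.6877e-20 J
= 0.2302 eV

0.2302


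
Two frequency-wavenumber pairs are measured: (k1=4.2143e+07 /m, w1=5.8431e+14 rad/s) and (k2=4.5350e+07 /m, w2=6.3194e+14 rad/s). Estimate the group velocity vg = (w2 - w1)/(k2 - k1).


vg = (w2 - w1) / (k2 - k1)
= (6.3194e+14 - 5.8431e+14) / (4.5350e+07 - 4.2143e+07)
= 4.7630e+13 / 3.2070e+06
= 1.4852e+07 m/s

1.4852e+07


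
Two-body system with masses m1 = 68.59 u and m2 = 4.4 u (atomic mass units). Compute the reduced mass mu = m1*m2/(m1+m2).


mu = m1 * m2 / (m1 + m2)
= 68.59 * 4.4 / (68.59 + 4.4)
= 301.796 / 72.99
= 4.1348 u

4.1348


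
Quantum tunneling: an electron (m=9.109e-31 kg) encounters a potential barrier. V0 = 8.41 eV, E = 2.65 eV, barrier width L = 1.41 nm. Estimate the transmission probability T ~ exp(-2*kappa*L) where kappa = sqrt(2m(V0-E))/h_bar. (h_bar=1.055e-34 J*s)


V0 - E = 5.76 eV = 9.2275e-19 J
kappa = sqrt(2 * m * (V0-E)) / h_bar
= sqrt(2 * 9.109e-31 * 9.2275e-19) / 1.055e-34
= 1.2290e+10 /m
2*kappa*L = 2 * 1.2290e+10 * 1.41e-9
= 34.6569
T = exp(-34.6569) = 8.886017e-16

8.886017e-16


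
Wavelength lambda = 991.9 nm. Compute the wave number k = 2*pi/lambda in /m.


k = 2 * pi / lambda
= 6.2832 / (991.9e-9)
= 6.2832 / 9.9190e-07
= 6.3345e+06 /m

6.3345e+06


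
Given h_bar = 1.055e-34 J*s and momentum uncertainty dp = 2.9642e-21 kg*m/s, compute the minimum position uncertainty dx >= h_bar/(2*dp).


dx = h_bar / (2 * dp)
= 1.055e-34 / (2 * 2.9642e-21)
= 1.055e-34 / 5.9284e-21
= 1.7796e-14 m

1.7796e-14


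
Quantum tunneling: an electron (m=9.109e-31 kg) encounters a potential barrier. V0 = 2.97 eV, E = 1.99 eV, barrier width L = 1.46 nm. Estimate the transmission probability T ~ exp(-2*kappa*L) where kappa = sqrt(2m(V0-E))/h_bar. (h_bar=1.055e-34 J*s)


V0 - E = 0.98 eV = 1.5700e-19 J
kappa = sqrt(2 * m * (V0-E)) / h_bar
= sqrt(2 * 9.109e-31 * 1.5700e-19) / 1.055e-34
= 5.0692e+09 /m
2*kappa*L = 2 * 5.0692e+09 * 1.46e-9
= 14.8022
T = exp(-14.8022) = 3.728245e-07

3.728245e-07


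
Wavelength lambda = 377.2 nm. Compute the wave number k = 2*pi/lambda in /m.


k = 2 * pi / lambda
= 6.2832 / (377.2e-9)
= 6.2832 / 3.7720e-07
= 1.6657e+07 /m

1.6657e+07


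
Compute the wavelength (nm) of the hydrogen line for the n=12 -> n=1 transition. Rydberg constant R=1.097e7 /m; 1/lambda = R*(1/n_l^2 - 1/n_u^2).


1/lambda = R * (1/n_l^2 - 1/n_u^2)
= 1.097e7 * (1/1^2 - 1/12^2)
= 1.097e7 * (1.0 - 0.006944)
= 1.097e7 * 0.993056
= 1.0894e+07 /m
lambda = 1 / 1.0894e+07 = 91.7952 nm

91.7952


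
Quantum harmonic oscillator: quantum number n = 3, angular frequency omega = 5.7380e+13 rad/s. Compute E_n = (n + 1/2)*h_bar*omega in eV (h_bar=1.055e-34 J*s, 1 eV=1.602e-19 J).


E = (n + 1/2) * h_bar * omega
= (3 + 0.5) * 1.055e-34 * 5.7380e+13
= 3.5 * 6.0536e-21
= 2.1188e-20 J
= 0.1323 eV

0.1323


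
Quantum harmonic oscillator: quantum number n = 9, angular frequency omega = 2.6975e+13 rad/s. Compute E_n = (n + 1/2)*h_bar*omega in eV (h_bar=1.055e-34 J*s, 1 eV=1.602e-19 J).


E = (n + 1/2) * h_bar * omega
= (9 + 0.5) * 1.055e-34 * 2.6975e+13
= 9.5 * 2.8459e-21
= 2.7036e-20 J
= 0.1688 eV

0.1688


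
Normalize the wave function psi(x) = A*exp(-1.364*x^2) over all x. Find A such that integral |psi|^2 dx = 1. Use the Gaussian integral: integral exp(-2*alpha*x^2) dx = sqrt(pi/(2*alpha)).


integral |psi|^2 dx = A^2 * sqrt(pi/(2*alpha)) = 1
A^2 = sqrt(2*alpha/pi)
= sqrt(2 * 1.364 / pi)
= 0.931853
A = sqrt(0.931853)
= 0.9653

0.9653


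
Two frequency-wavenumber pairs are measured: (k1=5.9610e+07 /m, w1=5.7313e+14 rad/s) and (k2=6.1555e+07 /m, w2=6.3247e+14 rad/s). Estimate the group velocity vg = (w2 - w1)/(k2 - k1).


vg = (w2 - w1) / (k2 - k1)
= (6.3247e+14 - 5.7313e+14) / (6.1555e+07 - 5.9610e+07)
= 5.9340e+13 / 1.9450e+06
= 3.0509e+07 m/s

3.0509e+07


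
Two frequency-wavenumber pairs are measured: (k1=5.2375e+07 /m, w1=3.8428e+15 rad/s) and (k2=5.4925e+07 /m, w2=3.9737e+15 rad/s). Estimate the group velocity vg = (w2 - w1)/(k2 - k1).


vg = (w2 - w1) / (k2 - k1)
= (3.9737e+15 - 3.8428e+15) / (5.4925e+07 - 5.2375e+07)
= 1.3090e+14 / 2.5500e+06
= 5.1333e+07 m/s

5.1333e+07


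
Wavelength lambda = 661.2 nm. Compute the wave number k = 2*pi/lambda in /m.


k = 2 * pi / lambda
= 6.2832 / (661.2e-9)
= 6.2832 / 6.6120e-07
= 9.5027e+06 /m

9.5027e+06


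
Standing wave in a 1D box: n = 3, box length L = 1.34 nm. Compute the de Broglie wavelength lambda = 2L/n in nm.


lambda = 2L / n
= 2 * 1.34 / 3
= 2.68 / 3
= 0.8933 nm

0.8933


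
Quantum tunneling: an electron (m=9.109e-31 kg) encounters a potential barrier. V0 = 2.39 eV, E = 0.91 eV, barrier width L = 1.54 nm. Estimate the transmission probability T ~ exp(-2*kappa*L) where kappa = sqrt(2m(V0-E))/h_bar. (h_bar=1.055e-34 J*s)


V0 - E = 1.48 eV = 2.3710e-19 J
kappa = sqrt(2 * m * (V0-E)) / h_bar
= sqrt(2 * 9.109e-31 * 2.3710e-19) / 1.055e-34
= 6.2296e+09 /m
2*kappa*L = 2 * 6.2296e+09 * 1.54e-9
= 19.1872
T = exp(-19.1872) = 4.646456e-09

4.646456e-09


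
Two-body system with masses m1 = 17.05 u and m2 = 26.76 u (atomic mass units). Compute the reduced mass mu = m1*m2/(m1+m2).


mu = m1 * m2 / (m1 + m2)
= 17.05 * 26.76 / (17.05 + 26.76)
= 456.258 / 43.81
= 10.4145 u

10.4145


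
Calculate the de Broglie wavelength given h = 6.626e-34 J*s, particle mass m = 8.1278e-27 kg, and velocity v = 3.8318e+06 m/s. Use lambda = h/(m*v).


lambda = h / (m * v)
= 6.626e-34 / (8.1278e-27 * 3.8318e+06)
= 6.626e-34 / 3.1144e-20
= 2.1275e-14 m

2.1275e-14


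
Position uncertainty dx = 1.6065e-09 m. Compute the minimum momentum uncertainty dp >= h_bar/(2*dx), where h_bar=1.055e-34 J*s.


dp = h_bar / (2 * dx)
= 1.055e-34 / (2 * 1.6065e-09)
= 1.055e-34 / 3.2130e-09
= 3.2835e-26 kg*m/s

3.2835e-26


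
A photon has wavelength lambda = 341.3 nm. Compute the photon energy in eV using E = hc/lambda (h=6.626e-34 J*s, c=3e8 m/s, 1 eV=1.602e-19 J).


E = hc / lambda
= (6.626e-34)(3e8) / (341.3e-9)
= 1.9878e-25 / 3.4130e-07
= 5.8242e-19 J
Converting to eV: 5.8242e-19 / 1.602e-19
= 3.6356 eV

3.6356


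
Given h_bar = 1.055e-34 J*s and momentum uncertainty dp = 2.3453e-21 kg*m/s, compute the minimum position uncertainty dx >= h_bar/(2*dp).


dx = h_bar / (2 * dp)
= 1.055e-34 / (2 * 2.3453e-21)
= 1.055e-34 / 4.6906e-21
= 2.2492e-14 m

2.2492e-14


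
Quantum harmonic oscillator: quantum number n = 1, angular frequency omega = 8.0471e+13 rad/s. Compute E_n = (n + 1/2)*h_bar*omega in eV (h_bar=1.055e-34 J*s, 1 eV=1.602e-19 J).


E = (n + 1/2) * h_bar * omega
= (1 + 0.5) * 1.055e-34 * 8.0471e+13
= 1.5 * 8.4897e-21
= 1.2735e-20 J
= 0.0795 eV

0.0795


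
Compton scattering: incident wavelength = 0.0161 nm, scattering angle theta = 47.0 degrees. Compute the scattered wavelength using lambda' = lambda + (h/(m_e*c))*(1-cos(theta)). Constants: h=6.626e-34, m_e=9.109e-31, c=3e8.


Compton wavelength: h/(m_e*c) = 2.4247e-12 m
d_lambda = 2.4247e-12 * (1 - cos(47.0 deg))
= 2.4247e-12 * 0.318002
= 7.7106e-13 m = 0.000771 nm
lambda' = 0.0161 + 0.000771
= 0.016871 nm

0.016871


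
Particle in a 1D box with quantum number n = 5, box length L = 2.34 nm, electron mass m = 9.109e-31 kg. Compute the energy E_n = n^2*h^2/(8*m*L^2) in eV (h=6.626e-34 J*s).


E = n^2 * h^2 / (8 * m * L^2)
= 5^2 * (6.626e-34)^2 / (8 * 9.109e-31 * (2.34e-9)^2)
= 25 * 4.3904e-67 / (8 * 9.109e-31 * 5.4756e-18)
= 2.7507e-19 J
= 1.7171 eV

1.7171


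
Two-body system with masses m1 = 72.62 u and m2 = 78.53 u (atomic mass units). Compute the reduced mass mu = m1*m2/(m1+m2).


mu = m1 * m2 / (m1 + m2)
= 72.62 * 78.53 / (72.62 + 78.53)
= 5702.8486 / 151.15
= 37.7297 u

37.7297


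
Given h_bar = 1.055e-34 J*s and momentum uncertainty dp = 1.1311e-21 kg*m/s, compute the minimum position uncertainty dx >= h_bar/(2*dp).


dx = h_bar / (2 * dp)
= 1.055e-34 / (2 * 1.1311e-21)
= 1.055e-34 / 2.2622e-21
= 4.6636e-14 m

4.6636e-14


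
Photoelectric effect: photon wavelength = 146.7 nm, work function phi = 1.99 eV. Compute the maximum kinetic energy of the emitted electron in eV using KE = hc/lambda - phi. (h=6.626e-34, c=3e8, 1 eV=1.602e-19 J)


E_photon = hc / lambda
= (6.626e-34)(3e8) / (146.7e-9)
= 1.3550e-18 J
= 8.4582 eV
KE = E_photon - phi
= 8.4582 - 1.99
= 6.4682 eV

6.4682


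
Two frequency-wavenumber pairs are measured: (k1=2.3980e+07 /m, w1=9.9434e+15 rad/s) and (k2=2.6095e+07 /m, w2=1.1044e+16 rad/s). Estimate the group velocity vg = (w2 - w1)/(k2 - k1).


vg = (w2 - w1) / (k2 - k1)
= (1.1044e+16 - 9.9434e+15) / (2.6095e+07 - 2.3980e+07)
= 1.1006e+15 / 2.1150e+06
= 5.2038e+08 m/s

5.2038e+08


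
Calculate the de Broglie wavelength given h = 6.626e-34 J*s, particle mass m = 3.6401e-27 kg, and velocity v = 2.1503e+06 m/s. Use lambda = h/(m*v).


lambda = h / (m * v)
= 6.626e-34 / (3.6401e-27 * 2.1503e+06)
= 6.626e-34 / 7.8273e-21
= 8.4652e-14 m

8.4652e-14


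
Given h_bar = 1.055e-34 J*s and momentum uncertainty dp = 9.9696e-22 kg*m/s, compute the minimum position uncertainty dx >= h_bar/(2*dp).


dx = h_bar / (2 * dp)
= 1.055e-34 / (2 * 9.9696e-22)
= 1.055e-34 / 1.9939e-21
= 5.2911e-14 m

5.2911e-14


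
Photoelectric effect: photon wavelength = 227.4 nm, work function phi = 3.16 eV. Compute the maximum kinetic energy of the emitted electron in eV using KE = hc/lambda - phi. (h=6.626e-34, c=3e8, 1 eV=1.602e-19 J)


E_photon = hc / lambda
= (6.626e-34)(3e8) / (227.4e-9)
= 8.7414e-19 J
= 5.4566 eV
KE = E_photon - phi
= 5.4566 - 3.16
= 2.2966 eV

2.2966


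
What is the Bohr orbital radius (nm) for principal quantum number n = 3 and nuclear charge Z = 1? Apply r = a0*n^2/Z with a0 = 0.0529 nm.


r = a0 * n^2 / Z
= 0.0529 * 3^2 / 1
= 0.0529 * 9 / 1
= 0.4761 nm

0.4761


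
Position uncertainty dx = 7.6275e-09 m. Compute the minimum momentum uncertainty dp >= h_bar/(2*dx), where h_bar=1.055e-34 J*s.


dp = h_bar / (2 * dx)
= 1.055e-34 / (2 * 7.6275e-09)
= 1.055e-34 / 1.5255e-08
= 6.9158e-27 kg*m/s

6.9158e-27


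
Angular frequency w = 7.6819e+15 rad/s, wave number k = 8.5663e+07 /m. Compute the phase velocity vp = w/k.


vp = w / k
= 7.6819e+15 / 8.5663e+07
= 8.9676e+07 m/s

8.9676e+07


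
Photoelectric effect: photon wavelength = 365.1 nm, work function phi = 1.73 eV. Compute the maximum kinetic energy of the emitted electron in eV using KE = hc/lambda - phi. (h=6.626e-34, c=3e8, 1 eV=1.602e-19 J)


E_photon = hc / lambda
= (6.626e-34)(3e8) / (365.1e-9)
= 5.4445e-19 J
= 3.3986 eV
KE = E_photon - phi
= 3.3986 - 1.73
= 1.6686 eV

1.6686
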